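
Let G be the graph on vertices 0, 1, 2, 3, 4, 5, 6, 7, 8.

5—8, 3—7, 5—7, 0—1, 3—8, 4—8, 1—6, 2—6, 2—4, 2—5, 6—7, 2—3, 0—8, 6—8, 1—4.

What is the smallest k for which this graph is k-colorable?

0 and 8 are adjacent, so at least 2 colors are needed.
2 colors suffice: color red → {1, 2, 7, 8}; color blue → {0, 3, 4, 5, 6}. No two adjacent vertices share a color.

2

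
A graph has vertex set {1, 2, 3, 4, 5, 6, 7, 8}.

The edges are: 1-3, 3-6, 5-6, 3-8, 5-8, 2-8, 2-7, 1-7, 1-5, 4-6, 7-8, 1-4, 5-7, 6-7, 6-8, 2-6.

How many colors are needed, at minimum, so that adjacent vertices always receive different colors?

2, 6, 7, 8 are pairwise adjacent (a clique of size 4), so at least 4 colors are needed.
4 colors suffice: 1=red, 2=yellow, 3=green, 4=blue, 5=yellow, 6=red, 7=green, 8=blue. Each edge has distinct colors on its endpoints.

4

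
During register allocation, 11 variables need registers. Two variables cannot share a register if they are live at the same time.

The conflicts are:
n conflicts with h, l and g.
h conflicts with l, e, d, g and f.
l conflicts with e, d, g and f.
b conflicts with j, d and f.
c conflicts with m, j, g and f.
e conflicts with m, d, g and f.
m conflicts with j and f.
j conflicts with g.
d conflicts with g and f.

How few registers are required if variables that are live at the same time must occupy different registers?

h, l, e, d, f pairwise conflict, so at least 5 registers are needed.
A valid assignment using 5 registers: n=2, h=5, l=3, b=3, c=2, e=4, m=3, j=4, d=2, g=1, f=1. Every pair that conflicts lands in different registers.

5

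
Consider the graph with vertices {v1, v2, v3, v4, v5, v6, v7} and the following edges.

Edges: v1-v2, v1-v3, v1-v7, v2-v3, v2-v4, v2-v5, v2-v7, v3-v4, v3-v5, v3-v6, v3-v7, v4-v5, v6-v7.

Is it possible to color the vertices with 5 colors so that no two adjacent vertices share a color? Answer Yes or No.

Yes

The chromatic number is 4. v1, v2, v3, v7 are pairwise adjacent (a clique of size 4), so at least 4 colors are needed.
4 colors suffice: color 1 → {v3}; color 2 → {v2, v6}; color 3 → {v5, v7}; color 4 → {v1, v4}.
Since 5 ≥ 4, a proper 5-coloring certainly exists.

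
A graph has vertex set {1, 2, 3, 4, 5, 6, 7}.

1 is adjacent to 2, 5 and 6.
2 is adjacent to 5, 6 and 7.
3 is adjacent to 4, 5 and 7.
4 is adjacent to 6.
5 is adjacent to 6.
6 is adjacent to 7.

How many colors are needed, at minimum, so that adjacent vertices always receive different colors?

1, 2, 5, 6 form a clique, so at least 4 colors are needed.
4 colors suffice: color a → {3, 6}; color b → {2, 4}; color c → {5, 7}; color d → {1}. Each edge has distinct colors on its endpoints.

4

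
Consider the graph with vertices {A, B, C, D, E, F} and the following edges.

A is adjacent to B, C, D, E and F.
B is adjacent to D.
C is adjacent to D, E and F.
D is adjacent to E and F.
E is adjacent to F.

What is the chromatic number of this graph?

A, C, D, E, F form a clique, so at least 5 colors are needed.
5 colors suffice: A=red, B=green, C=green, D=blue, E=purple, F=yellow. No two adjacent vertices share a color.

5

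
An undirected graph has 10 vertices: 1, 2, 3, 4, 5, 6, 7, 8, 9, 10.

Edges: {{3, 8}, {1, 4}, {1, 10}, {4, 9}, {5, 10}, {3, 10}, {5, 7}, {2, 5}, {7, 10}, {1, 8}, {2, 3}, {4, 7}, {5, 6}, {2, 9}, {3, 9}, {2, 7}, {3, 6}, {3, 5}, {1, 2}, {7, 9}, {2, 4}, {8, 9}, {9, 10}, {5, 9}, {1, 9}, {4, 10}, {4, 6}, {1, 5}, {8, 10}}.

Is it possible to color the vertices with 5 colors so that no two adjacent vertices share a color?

Yes

The chromatic number is 4. 1, 4, 9, 10 are mutually adjacent (a clique of size 4), so at least 4 colors are needed.
A valid assignment using 4 colors: 1=yellow, 2=blue, 3=yellow, 4=green, 5=green, 6=red, 7=yellow, 8=green, 9=red, 10=blue.
Since 5 ≥ 4, a proper 5-coloring certainly exists.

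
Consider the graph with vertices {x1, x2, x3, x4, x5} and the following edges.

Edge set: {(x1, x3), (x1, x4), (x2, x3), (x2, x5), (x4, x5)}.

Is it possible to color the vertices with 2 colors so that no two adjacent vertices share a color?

The cycle x4-x5-x2-x3-x1-x4 has odd length 5, so it cannot be 2-colored; at least 3 colors are needed.
So 2 colors are not enough.

No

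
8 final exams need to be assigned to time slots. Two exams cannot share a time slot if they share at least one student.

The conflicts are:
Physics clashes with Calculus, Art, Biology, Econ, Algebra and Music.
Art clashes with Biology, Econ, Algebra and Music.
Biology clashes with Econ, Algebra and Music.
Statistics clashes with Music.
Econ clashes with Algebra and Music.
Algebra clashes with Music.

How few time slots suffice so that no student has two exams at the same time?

6

Physics, Art, Biology, Econ, Algebra, Music all conflict with each other, so at least 6 time slots are needed.
6 time slots suffice: time slot 1 → {Calculus, Music}; time slot 2 → {Physics, Statistics}; time slot 3 → {Algebra}; time slot 4 → {Econ}; time slot 5 → {Art}; time slot 6 → {Biology}. Each listed conflict is separated.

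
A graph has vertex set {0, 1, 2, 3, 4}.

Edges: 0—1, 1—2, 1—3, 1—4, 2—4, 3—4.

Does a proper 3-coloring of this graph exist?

Yes

The chromatic number is 3. 1, 2, 4 are mutually adjacent, so at least 3 colors are needed.
3 colors suffice: color red → {1}; color blue → {0, 4}; color green → {2, 3}.
That is already a proper 3-coloring.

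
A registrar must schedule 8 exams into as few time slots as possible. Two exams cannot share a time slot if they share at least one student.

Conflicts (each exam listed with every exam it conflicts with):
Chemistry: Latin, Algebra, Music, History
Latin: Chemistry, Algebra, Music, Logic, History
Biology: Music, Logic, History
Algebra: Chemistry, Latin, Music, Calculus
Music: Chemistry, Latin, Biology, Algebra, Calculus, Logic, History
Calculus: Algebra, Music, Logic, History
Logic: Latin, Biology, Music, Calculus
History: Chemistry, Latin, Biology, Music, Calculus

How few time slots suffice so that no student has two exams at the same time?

Chemistry, Latin, Music, History are mutually in conflict, so at least 4 time slots are needed.
4 time slots suffice: time slot 1 → {Music}; time slot 2 → {Algebra, Logic, History}; time slot 3 → {Latin, Biology, Calculus}; time slot 4 → {Chemistry}. No two conflicting exams share a time slot.

4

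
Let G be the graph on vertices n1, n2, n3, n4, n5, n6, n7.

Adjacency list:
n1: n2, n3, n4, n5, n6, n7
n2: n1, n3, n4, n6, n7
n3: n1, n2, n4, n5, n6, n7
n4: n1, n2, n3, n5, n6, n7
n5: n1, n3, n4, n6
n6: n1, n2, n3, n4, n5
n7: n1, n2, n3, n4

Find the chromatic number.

n1, n3, n4, n5, n6 are mutually adjacent (a clique of size 5), so at least 5 colors are needed.
5 colors suffice: color 1 → {n1}; color 2 → {n3}; color 3 → {n4}; color 4 → {n6, n7}; color 5 → {n2, n5}. Each edge has distinct colors on its endpoints.

5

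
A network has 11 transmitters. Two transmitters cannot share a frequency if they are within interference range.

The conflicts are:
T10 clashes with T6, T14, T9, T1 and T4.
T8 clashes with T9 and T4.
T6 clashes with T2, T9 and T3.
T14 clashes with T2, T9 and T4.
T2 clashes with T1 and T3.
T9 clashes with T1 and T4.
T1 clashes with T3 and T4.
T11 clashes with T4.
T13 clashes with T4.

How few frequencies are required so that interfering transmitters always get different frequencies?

4

T10, T9, T1, T4 pairwise conflict, so at least 4 frequencies are needed.
4 frequencies suffice: frequency 1 → {T6, T4}; frequency 2 → {T2, T9, T11, T13}; frequency 3 → {T10, T8, T3}; frequency 4 → {T14, T1}. Each listed conflict is separated.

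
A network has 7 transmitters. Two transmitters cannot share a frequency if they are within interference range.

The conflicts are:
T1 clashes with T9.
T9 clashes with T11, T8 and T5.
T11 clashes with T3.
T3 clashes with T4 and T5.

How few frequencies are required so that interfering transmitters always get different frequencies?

T11 and T3 conflict, so at least 2 frequencies are needed.
2 frequencies suffice: frequency 1 → {T9, T3}; frequency 2 → {T1, T11, T8, T4, T5}. Each listed conflict is separated.

2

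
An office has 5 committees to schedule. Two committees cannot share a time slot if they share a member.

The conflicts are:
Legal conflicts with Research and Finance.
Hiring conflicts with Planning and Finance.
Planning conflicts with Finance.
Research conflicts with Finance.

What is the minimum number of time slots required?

3

Legal, Research, Finance pairwise conflict, so at least 3 time slots are needed.
A valid assignment using 3 time slots: Legal=3, Hiring=3, Planning=2, Research=2, Finance=1. Each listed conflict is separated.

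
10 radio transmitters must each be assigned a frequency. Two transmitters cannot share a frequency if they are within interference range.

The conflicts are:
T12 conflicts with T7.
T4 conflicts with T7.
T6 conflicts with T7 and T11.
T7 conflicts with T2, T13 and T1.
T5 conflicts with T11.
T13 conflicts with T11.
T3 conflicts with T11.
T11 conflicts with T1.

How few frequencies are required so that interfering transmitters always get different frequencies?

2

T7 and T1 conflict, so at least 2 frequencies are needed.
A valid assignment using 2 frequencies: T12=2, T4=2, T6=2, T7=1, T5=2, T2=2, T13=2, T3=2, T11=1, T1=2. Every pair that conflicts lands in different frequencies.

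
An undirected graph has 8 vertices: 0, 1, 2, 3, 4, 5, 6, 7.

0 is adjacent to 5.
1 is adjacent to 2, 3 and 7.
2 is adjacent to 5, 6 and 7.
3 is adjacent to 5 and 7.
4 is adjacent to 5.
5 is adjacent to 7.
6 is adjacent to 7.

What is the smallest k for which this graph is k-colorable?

3

2, 5, 7 are mutually adjacent, so at least 3 colors are needed.
3 colors suffice: color red → {1, 5, 6}; color blue → {0, 4, 7}; color green → {2, 3}. Every edge joins two different colors.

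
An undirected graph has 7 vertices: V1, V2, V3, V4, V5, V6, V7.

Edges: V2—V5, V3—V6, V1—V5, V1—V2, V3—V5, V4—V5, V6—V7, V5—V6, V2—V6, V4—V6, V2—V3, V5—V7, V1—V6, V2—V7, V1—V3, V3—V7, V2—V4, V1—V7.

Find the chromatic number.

6

V1, V2, V3, V5, V6, V7 are mutually adjacent (a clique of size 6), so at least 6 colors are needed.
A valid assignment using 6 colors: V1=6, V2=3, V3=4, V4=4, V5=1, V6=2, V7=5. No two adjacent vertices share a color.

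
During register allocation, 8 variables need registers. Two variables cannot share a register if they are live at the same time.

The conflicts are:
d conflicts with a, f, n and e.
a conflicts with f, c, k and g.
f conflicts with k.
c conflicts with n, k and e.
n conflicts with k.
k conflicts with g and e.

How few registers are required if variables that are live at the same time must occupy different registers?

3

c, n, k all conflict with each other, so at least 3 registers are needed.
3 registers suffice: register 1 → {d, k}; register 2 → {a, n, e}; register 3 → {f, c, g}. No two conflicting variables share a register.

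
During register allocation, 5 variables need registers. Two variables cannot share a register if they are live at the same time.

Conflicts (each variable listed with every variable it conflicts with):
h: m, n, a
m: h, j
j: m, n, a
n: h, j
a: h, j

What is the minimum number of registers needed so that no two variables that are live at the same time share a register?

2

j and n conflict, so at least 2 registers are needed.
A valid assignment using 2 registers: h=1, m=2, j=1, n=2, a=2. No two conflicting variables share a register.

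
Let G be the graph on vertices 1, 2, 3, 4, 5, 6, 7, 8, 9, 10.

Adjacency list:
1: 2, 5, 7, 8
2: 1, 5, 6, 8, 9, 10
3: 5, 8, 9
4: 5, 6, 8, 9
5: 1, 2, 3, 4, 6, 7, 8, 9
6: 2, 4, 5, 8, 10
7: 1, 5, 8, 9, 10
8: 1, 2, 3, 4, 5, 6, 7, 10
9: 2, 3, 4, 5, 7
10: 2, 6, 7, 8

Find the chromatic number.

2, 5, 6, 8 form a clique, so at least 4 colors are needed.
4 colors suffice: color a → {5, 10}; color b → {8, 9}; color c → {2, 3, 4, 7}; color d → {1, 6}. Every edge joins two different colors.

4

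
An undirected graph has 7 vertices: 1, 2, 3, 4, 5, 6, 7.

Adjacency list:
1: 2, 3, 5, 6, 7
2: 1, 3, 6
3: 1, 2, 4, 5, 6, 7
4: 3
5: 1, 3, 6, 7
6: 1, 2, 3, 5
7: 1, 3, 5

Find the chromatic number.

1, 3, 5, 6 form a clique, so at least 4 colors are needed.
4 colors suffice: 1=blue, 2=green, 3=red, 4=blue, 5=green, 6=yellow, 7=yellow. No two adjacent vertices share a color.

4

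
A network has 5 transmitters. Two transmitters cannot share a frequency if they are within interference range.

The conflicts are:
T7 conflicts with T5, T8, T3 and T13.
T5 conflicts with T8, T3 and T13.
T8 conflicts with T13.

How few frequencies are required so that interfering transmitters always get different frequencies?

4

T7, T5, T8, T13 are mutually in conflict, so at least 4 frequencies are needed.
A valid assignment using 4 frequencies: T7=1, T5=2, T8=4, T3=3, T13=3. No two conflicting transmitters share a frequency.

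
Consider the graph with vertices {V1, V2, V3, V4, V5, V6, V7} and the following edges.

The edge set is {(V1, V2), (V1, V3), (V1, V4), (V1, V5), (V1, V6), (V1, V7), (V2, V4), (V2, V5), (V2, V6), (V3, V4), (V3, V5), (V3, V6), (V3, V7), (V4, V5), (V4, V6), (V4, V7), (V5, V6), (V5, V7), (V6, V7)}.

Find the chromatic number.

V1, V3, V4, V5, V6, V7 are mutually adjacent (a clique of size 6), so at least 6 colors are needed.
6 colors suffice: color 1 → {V1}; color 2 → {V4}; color 3 → {V5}; color 4 → {V6}; color 5 → {V2, V7}; color 6 → {V3}. Each edge has distinct colors on its endpoints.

6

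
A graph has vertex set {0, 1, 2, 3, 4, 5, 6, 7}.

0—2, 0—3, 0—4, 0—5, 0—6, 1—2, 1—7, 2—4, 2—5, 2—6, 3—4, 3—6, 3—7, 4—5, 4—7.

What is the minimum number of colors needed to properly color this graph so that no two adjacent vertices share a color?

4

0, 2, 4, 5 are pairwise adjacent (a clique of size 4), so at least 4 colors are needed.
4 colors suffice: color a → {0, 7}; color b → {1, 4, 6}; color c → {2, 3}; color d → {5}. No two adjacent vertices share a color.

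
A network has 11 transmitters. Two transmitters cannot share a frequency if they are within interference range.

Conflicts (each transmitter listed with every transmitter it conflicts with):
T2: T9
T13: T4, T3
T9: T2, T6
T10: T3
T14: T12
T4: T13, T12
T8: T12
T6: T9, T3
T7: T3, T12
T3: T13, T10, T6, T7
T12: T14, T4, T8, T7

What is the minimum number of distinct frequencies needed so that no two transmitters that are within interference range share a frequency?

3

The cycle T4-T12-T7-T3-T13-T4 has odd length 5, so it cannot be 2-colored; at least 3 frequencies are needed.
A valid assignment using 3 frequencies: T2=2, T13=3, T9=1, T10=2, T14=2, T4=2, T8=2, T6=2, T7=2, T3=1, T12=1. Each listed conflict is separated.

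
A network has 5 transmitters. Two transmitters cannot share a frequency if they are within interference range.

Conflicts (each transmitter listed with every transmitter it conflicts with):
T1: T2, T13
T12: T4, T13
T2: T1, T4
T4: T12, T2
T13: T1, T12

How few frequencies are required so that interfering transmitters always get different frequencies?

3

The cycle T2-T1-T13-T12-T4-T2 has odd length 5, so it cannot be 2-colored; at least 3 frequencies are needed.
A valid assignment using 3 frequencies: T1=2, T12=2, T2=3, T4=1, T13=1. Each listed conflict is separated.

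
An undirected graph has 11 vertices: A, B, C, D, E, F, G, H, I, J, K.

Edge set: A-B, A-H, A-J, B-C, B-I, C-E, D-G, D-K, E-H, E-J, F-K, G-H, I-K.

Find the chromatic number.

The cycle B-A-J-E-C-B has odd length 5, so it cannot be 2-colored; at least 3 colors are needed.
A valid assignment using 3 colors: A=3, B=1, C=2, D=2, E=1, F=2, G=1, H=2, I=2, J=2, K=1. No two adjacent vertices share a color.

3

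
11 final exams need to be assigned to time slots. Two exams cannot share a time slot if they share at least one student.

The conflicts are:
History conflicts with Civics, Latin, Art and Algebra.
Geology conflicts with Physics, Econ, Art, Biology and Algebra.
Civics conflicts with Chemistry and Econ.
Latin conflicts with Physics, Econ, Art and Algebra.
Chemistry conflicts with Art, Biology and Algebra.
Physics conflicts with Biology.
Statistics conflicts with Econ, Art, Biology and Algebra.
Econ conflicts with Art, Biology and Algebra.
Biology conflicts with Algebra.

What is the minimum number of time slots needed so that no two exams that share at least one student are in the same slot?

Statistics, Econ, Biology, Algebra are mutually in conflict, so at least 4 time slots are needed.
4 time slots suffice: time slot 1 → {Civics, Physics, Art, Algebra}; time slot 2 → {History, Chemistry, Econ}; time slot 3 → {Latin, Biology}; time slot 4 → {Geology, Statistics}. Every pair that conflicts lands in different time slots.

4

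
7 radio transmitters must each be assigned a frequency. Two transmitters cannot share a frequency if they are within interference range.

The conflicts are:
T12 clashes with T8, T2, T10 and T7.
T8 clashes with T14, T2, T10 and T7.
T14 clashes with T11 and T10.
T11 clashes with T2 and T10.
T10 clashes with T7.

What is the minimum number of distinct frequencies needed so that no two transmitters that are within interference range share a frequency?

4

T12, T8, T10, T7 pairwise conflict, so at least 4 frequencies are needed.
4 frequencies suffice: frequency 1 → {T2, T10}; frequency 2 → {T8, T11}; frequency 3 → {T12, T14}; frequency 4 → {T7}. No two conflicting transmitters share a frequency.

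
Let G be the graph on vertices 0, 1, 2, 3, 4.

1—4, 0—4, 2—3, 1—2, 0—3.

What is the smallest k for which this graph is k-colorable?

The cycle 4-1-2-3-0-4 has odd length 5, so it cannot be 2-colored; at least 3 colors are needed.
3 colors suffice: color red → {2, 4}; color blue → {0, 1}; color green → {3}. Each edge has distinct colors on its endpoints.

3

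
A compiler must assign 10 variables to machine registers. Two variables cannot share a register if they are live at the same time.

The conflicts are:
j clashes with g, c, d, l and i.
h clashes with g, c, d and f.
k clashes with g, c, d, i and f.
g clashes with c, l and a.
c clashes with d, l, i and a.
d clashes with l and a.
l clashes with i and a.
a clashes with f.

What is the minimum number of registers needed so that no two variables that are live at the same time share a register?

j, c, l, i all conflict with each other, so at least 4 registers are needed.
4 registers suffice: j=4, h=3, k=3, g=2, c=1, d=2, l=3, i=2, a=4, f=1. Each listed conflict is separated.

4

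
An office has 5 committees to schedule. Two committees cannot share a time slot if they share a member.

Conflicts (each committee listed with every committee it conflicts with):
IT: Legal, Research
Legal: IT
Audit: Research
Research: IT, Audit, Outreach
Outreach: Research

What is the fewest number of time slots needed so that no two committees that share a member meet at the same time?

2

Audit and Research conflict, so at least 2 time slots are needed.
2 time slots suffice: IT=2, Legal=1, Audit=2, Research=1, Outreach=2. Each listed conflict is separated.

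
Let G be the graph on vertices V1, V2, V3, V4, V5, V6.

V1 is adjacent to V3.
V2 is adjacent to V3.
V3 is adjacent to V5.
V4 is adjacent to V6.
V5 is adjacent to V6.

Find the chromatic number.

V5 and V6 are adjacent, so at least 2 colors are needed.
2 colors suffice: color R → {V3, V6}; color B → {V1, V2, V4, V5}. No two adjacent vertices share a color.

2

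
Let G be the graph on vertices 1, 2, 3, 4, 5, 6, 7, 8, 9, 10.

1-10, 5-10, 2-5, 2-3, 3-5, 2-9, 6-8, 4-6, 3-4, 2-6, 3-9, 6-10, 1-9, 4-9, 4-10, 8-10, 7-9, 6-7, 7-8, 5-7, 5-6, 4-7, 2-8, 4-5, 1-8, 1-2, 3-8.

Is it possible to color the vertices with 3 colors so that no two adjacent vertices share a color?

4, 5, 6, 10 are mutually adjacent (a clique of size 4), so at least 4 colors are needed.
So 3 colors are not enough.

No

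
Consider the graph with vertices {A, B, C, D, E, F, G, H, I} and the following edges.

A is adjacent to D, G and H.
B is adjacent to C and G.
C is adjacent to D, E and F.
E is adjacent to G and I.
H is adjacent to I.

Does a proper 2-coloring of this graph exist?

No

The cycle C-B-G-A-D-C has odd length 5, so it cannot be 2-colored; at least 3 colors are needed.
So 2 colors are not enough.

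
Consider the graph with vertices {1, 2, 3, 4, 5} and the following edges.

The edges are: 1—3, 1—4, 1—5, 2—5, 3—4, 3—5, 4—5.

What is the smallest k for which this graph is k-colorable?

1, 3, 4, 5 are pairwise adjacent (a clique of size 4), so at least 4 colors are needed.
4 colors suffice: 1=c, 2=b, 3=d, 4=b, 5=a. No two adjacent vertices share a color.

4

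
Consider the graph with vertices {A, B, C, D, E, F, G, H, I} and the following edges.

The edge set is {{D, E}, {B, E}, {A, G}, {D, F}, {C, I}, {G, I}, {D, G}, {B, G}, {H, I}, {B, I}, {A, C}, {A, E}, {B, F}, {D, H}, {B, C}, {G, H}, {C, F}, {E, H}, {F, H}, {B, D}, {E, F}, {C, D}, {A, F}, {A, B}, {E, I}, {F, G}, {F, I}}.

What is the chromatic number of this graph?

4

F, G, H, I are mutually adjacent (a clique of size 4), so at least 4 colors are needed.
4 colors suffice: color red → {F}; color blue → {B, H}; color green → {A, D, I}; color yellow → {C, E, G}. Each edge has distinct colors on its endpoints.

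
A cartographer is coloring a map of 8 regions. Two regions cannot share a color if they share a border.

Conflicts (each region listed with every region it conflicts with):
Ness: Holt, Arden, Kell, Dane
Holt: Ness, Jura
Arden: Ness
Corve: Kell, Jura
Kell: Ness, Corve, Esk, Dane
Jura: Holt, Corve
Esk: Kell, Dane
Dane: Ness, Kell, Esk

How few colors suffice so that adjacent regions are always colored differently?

Kell, Esk, Dane are mutually in conflict, so at least 3 colors are needed.
3 colors suffice: color 1 → {Ness, Jura, Esk}; color 2 → {Holt, Arden, Kell}; color 3 → {Corve, Dane}. No two conflicting regions share a color.

3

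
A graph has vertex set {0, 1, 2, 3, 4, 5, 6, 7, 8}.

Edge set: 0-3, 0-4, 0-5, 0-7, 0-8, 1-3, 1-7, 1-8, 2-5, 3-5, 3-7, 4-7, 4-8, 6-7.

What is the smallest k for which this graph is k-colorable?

3

1, 3, 7 form a triangle, so at least 3 colors are needed.
3 colors suffice: 0=blue, 1=blue, 2=blue, 3=green, 4=green, 5=red, 6=blue, 7=red, 8=red. No two adjacent vertices share a color.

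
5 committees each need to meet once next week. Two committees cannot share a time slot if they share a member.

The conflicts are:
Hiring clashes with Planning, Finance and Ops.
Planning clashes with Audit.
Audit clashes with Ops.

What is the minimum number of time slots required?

2

Audit and Ops conflict, so at least 2 time slots are needed.
2 time slots suffice: time slot 1 → {Hiring, Audit}; time slot 2 → {Planning, Finance, Ops}. No two conflicting committees share a time slot.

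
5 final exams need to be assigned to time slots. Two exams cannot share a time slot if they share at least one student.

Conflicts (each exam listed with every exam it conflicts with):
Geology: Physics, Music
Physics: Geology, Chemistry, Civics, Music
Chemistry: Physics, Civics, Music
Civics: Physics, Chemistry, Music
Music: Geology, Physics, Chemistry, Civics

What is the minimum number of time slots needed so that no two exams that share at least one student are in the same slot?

Physics, Chemistry, Civics, Music pairwise conflict, so at least 4 time slots are needed.
4 time slots suffice: time slot 1 → {Music}; time slot 2 → {Physics}; time slot 3 → {Geology, Chemistry}; time slot 4 → {Civics}. Each listed conflict is separated.

4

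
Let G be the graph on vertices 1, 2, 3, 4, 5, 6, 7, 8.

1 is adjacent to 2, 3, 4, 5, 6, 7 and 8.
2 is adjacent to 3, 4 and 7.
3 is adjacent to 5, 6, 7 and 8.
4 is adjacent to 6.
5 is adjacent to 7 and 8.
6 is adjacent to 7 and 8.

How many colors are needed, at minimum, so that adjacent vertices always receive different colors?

1, 3, 5, 8 are mutually adjacent (a clique of size 4), so at least 4 colors are needed.
One proper 4-coloring: 1=a, 2=c, 3=b, 4=b, 5=c, 6=c, 7=d, 8=d. No two adjacent vertices share a color.

4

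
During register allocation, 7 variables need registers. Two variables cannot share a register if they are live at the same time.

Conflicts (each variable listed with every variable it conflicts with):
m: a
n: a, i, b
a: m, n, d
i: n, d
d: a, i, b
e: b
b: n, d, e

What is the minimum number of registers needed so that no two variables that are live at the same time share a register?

e and b conflict, so at least 2 registers are needed.
2 registers suffice: m=1, n=1, a=2, i=2, d=1, e=1, b=2. No two conflicting variables share a register.

2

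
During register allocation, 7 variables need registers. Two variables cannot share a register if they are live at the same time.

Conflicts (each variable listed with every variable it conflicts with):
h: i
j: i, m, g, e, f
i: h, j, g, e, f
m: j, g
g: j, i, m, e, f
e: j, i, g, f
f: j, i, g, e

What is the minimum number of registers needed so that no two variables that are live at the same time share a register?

j, i, g, e, f pairwise conflict, so at least 5 registers are needed.
5 registers suffice: register 1 → {h, j}; register 2 → {g}; register 3 → {i, m}; register 4 → {e}; register 5 → {f}. No two conflicting variables share a register.

5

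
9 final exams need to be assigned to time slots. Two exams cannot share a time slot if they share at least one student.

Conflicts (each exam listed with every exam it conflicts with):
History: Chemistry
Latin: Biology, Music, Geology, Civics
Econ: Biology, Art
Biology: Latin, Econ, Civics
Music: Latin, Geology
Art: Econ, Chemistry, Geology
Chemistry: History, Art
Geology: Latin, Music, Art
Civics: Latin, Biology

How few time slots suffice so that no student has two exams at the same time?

Latin, Biology, Civics all conflict with each other, so at least 3 time slots are needed.
Using 3 time slots: History=1, Latin=1, Econ=3, Biology=2, Music=3, Art=1, Chemistry=2, Geology=2, Civics=3. Each listed conflict is separated.

3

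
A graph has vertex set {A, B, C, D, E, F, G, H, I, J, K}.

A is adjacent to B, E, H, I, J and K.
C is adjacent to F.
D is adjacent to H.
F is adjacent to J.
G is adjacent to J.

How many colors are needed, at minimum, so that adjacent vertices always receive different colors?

2

A and K are adjacent, so at least 2 colors are needed.
2 colors suffice: color 1 → {A, D, F, G}; color 2 → {B, C, E, H, I, J, K}. Each edge has distinct colors on its endpoints.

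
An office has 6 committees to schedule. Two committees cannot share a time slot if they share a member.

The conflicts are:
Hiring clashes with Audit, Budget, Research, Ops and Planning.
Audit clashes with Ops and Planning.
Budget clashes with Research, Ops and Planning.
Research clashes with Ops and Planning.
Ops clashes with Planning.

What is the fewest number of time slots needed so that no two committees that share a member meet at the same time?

Hiring, Budget, Research, Ops, Planning are mutually in conflict, so at least 5 time slots are needed.
Using 5 time slots: Hiring=2, Audit=4, Budget=4, Research=5, Ops=1, Planning=3. No two conflicting committees share a time slot.

5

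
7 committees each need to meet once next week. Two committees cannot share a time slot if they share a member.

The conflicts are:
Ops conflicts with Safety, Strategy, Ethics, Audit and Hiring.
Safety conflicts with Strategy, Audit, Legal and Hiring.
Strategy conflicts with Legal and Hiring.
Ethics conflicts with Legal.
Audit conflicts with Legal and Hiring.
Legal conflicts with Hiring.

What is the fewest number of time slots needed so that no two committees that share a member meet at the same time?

4

Ops, Safety, Audit, Hiring are mutually in conflict, so at least 4 time slots are needed.
Using 4 time slots: Ops=1, Safety=3, Strategy=4, Ethics=2, Audit=4, Legal=1, Hiring=2. No two conflicting committees share a time slot.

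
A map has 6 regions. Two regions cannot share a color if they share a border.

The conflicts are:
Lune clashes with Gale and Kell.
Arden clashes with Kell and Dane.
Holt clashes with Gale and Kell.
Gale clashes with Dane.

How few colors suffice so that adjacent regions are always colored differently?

The cycle Arden-Kell-Holt-Gale-Dane-Arden has odd length 5, so it cannot be 2-colored; at least 3 colors are needed.
One proper 3-coloring: Lune=2, Arden=3, Holt=2, Gale=1, Kell=1, Dane=2. No two conflicting regions share a color.

3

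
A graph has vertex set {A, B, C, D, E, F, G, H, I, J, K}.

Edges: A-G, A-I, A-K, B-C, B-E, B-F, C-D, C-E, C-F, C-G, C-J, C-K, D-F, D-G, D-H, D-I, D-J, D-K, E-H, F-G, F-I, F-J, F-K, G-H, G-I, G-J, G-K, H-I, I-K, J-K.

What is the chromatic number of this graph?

6

C, D, F, G, J, K are mutually adjacent (a clique of size 6), so at least 6 colors are needed.
6 colors suffice: color 1 → {B, G}; color 2 → {A, F, H}; color 3 → {C, I}; color 4 → {D, E}; color 5 → {K}; color 6 → {J}. Each edge has distinct colors on its endpoints.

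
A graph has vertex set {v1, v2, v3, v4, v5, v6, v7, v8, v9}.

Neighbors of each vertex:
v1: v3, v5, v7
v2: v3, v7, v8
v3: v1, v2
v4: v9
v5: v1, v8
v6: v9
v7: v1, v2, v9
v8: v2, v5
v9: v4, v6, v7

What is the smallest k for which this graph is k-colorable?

3

The cycle v5-v1-v3-v2-v8-v5 has odd length 5, so it cannot be 2-colored; at least 3 colors are needed.
3 colors suffice: color R → {v3, v4, v6, v7, v8}; color B → {v1, v2, v9}; color G → {v5}. Every edge joins two different colors.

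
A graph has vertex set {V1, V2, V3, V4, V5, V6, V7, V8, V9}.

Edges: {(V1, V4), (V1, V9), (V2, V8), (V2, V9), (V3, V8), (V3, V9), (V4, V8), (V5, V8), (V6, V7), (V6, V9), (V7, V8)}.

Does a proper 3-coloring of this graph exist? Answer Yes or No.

The chromatic number is 3. The cycle V8-V4-V1-V9-V3-V8 has odd length 5, so it cannot be 2-colored; at least 3 colors are needed.
A valid assignment using 3 colors: V1=2, V2=2, V3=2, V4=3, V5=2, V6=3, V7=2, V8=1, V9=1.
That is already a proper 3-coloring.

Yes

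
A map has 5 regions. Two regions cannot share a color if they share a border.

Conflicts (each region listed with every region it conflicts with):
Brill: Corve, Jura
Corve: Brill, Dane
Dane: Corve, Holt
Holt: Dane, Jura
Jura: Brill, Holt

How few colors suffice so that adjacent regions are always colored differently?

3

The cycle Brill-Jura-Holt-Dane-Corve-Brill has odd length 5, so it cannot be 2-colored; at least 3 colors are needed.
One proper 3-coloring: Brill=1, Corve=3, Dane=2, Holt=1, Jura=2. Every pair that conflicts lands in different colors.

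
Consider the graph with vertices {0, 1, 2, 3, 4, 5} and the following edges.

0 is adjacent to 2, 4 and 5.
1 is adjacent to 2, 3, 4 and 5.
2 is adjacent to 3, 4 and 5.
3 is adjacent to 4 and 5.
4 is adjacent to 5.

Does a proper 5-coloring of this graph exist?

The chromatic number is 5. 1, 2, 3, 4, 5 are mutually adjacent (a clique of size 5), so at least 5 colors are needed.
5 colors suffice: color a → {5}; color b → {2}; color c → {4}; color d → {0, 3}; color e → {1}.
That is already a proper 5-coloring.

Yes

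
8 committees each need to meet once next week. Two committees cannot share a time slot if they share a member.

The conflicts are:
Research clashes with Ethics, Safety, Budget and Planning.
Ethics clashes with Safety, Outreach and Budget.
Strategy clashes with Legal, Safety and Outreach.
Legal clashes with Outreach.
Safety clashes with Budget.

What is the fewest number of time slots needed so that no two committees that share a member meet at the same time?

4

Research, Ethics, Safety, Budget pairwise conflict, so at least 4 time slots are needed.
4 time slots suffice: time slot 1 → {Ethics, Strategy, Planning}; time slot 2 → {Safety, Outreach}; time slot 3 → {Research, Legal}; time slot 4 → {Budget}. No two conflicting committees share a time slot.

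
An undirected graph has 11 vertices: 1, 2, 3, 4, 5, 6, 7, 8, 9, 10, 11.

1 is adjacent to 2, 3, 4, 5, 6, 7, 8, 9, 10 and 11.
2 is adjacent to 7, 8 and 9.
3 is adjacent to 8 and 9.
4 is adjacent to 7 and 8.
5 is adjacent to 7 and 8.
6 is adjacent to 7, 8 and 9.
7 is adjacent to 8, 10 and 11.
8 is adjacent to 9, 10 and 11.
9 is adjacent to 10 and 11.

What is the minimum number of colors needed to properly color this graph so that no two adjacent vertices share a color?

1, 8, 9, 10 are pairwise adjacent (a clique of size 4), so at least 4 colors are needed.
4 colors suffice: color a → {1}; color b → {8}; color c → {7, 9}; color d → {2, 3, 4, 5, 6, 10, 11}. No two adjacent vertices share a color.

4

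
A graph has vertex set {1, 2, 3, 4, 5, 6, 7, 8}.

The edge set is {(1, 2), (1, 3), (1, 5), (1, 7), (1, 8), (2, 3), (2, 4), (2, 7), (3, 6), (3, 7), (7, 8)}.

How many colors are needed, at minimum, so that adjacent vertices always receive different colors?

1, 2, 3, 7 are mutually adjacent (a clique of size 4), so at least 4 colors are needed.
4 colors suffice: color red → {1, 4, 6}; color blue → {3, 5, 8}; color green → {7}; color yellow → {2}. No two adjacent vertices share a color.

4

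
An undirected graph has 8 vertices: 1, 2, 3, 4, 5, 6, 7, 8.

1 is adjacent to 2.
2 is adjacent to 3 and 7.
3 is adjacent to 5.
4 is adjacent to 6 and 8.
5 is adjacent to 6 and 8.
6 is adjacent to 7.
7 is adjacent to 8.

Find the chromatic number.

The cycle 7-8-5-3-2-7 has odd length 5, so it cannot be 2-colored; at least 3 colors are needed.
One proper 3-coloring: 1=a, 2=b, 3=c, 4=a, 5=a, 6=b, 7=a, 8=b. No two adjacent vertices share a color.

3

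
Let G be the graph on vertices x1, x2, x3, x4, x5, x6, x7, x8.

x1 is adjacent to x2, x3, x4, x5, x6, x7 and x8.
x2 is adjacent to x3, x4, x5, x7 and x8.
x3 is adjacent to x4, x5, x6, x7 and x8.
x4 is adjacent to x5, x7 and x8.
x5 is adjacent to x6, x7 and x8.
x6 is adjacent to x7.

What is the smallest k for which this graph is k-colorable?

6

x1, x2, x3, x4, x5, x8 are mutually adjacent (a clique of size 6), so at least 6 colors are needed.
6 colors suffice: x1=2, x2=5, x3=3, x4=6, x5=1, x6=5, x7=4, x8=4. No two adjacent vertices share a color.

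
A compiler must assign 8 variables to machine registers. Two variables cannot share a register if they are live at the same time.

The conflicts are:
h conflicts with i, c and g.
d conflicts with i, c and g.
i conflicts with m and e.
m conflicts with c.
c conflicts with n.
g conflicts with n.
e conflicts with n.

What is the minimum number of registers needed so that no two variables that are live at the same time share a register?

3

The cycle i-m-c-n-e-i has odd length 5, so it cannot be 2-colored; at least 3 registers are needed.
A valid assignment using 3 registers: h=2, d=2, i=1, m=2, c=1, g=1, e=3, n=2. No two conflicting variables share a register.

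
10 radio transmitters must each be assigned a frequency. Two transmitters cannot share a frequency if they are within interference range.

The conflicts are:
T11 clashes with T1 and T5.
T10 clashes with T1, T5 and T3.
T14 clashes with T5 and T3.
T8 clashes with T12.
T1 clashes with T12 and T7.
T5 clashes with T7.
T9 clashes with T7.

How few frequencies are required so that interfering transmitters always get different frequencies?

T9 and T7 conflict, so at least 2 frequencies are needed.
2 frequencies suffice: T11=2, T10=2, T14=2, T8=1, T1=1, T12=2, T5=1, T9=1, T3=1, T7=2. Every pair that conflicts lands in different frequencies.

2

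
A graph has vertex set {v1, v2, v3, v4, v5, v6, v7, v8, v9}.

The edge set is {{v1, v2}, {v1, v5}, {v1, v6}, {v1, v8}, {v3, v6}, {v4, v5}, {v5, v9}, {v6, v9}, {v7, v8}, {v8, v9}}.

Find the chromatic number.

2

v8 and v9 are adjacent, so at least 2 colors are needed.
2 colors suffice: color 1 → {v1, v3, v4, v7, v9}; color 2 → {v2, v5, v6, v8}. Each edge has distinct colors on its endpoints.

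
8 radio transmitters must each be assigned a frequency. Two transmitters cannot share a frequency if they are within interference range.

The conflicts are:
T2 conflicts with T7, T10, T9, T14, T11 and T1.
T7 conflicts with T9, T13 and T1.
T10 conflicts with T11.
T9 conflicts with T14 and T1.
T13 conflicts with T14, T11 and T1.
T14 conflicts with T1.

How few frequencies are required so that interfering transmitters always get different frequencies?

T2, T9, T14, T1 are mutually in conflict, so at least 4 frequencies are needed.
A valid assignment using 4 frequencies: T2=1, T7=3, T10=3, T9=4, T13=1, T14=3, T11=2, T1=2. Each listed conflict is separated.

4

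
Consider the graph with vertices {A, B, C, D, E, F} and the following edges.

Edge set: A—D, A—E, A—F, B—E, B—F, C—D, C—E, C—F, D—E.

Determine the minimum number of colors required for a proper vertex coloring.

3

C, D, E are mutually adjacent, so at least 3 colors are needed.
3 colors suffice: color red → {E, F}; color blue → {A, B, C}; color green → {D}. Every edge joins two different colors.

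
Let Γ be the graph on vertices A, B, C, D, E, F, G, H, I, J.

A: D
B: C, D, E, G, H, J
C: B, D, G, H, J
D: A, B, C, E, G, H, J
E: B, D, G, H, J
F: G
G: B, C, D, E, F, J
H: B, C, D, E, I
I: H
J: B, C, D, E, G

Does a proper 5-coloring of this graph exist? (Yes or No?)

The chromatic number is 5. B, D, E, G, J form a clique, so at least 5 colors are needed.
5 colors suffice: color red → {D, F, I}; color blue → {A, G, H}; color green → {B}; color yellow → {C, E}; color purple → {J}.
That is already a proper 5-coloring.

Yes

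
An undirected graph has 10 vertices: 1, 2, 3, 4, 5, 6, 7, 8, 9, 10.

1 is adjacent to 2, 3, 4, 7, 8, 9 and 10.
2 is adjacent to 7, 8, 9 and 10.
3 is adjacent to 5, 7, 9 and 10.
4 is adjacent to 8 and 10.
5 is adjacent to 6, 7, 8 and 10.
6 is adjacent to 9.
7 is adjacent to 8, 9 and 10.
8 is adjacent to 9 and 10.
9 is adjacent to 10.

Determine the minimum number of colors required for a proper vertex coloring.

6

1, 2, 7, 8, 9, 10 are mutually adjacent (a clique of size 6), so at least 6 colors are needed.
6 colors suffice: color a → {6, 10}; color b → {4, 5, 9}; color c → {7}; color d → {1}; color e → {3, 8}; color f → {2}. Each edge has distinct colors on its endpoints.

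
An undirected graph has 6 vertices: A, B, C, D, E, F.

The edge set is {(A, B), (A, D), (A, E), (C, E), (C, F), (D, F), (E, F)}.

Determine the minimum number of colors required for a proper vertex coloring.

3

C, E, F are mutually adjacent, so at least 3 colors are needed.
3 colors suffice: color red → {A, F}; color blue → {B, D, E}; color green → {C}. Every edge joins two different colors.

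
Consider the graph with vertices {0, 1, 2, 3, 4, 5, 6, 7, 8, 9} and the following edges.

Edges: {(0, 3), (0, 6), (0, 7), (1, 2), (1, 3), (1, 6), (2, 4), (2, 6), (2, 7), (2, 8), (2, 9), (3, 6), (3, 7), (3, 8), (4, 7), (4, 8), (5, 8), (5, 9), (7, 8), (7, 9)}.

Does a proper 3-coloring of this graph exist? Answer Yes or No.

No

2, 4, 7, 8 are pairwise adjacent (a clique of size 4), so at least 4 colors are needed.
So 3 colors are not enough.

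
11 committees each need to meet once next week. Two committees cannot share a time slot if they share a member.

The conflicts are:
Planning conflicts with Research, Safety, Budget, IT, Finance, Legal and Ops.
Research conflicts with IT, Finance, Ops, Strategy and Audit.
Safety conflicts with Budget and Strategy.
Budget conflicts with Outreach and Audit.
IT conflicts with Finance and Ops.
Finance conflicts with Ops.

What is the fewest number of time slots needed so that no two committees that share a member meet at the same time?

5

Planning, Research, IT, Finance, Ops all conflict with each other, so at least 5 time slots are needed.
5 time slots suffice: time slot 1 → {Planning, Outreach, Strategy, Audit}; time slot 2 → {Research, Budget, Legal}; time slot 3 → {Safety, IT}; time slot 4 → {Finance}; time slot 5 → {Ops}. Every pair that conflicts lands in different time slots.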